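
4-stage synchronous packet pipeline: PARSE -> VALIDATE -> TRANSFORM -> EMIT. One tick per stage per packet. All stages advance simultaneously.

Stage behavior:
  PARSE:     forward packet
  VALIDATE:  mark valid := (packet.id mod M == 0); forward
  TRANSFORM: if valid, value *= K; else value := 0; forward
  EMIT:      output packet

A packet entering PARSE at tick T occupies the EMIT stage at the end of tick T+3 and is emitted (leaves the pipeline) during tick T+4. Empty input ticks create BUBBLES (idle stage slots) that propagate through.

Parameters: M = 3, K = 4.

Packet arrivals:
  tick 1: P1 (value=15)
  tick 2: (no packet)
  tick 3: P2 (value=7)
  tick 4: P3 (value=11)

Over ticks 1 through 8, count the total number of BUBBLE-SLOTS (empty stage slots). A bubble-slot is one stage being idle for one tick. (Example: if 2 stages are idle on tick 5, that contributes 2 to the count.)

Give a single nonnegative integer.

Answer: 20

Derivation:
Tick 1: [PARSE:P1(v=15,ok=F), VALIDATE:-, TRANSFORM:-, EMIT:-] out:-; bubbles=3
Tick 2: [PARSE:-, VALIDATE:P1(v=15,ok=F), TRANSFORM:-, EMIT:-] out:-; bubbles=3
Tick 3: [PARSE:P2(v=7,ok=F), VALIDATE:-, TRANSFORM:P1(v=0,ok=F), EMIT:-] out:-; bubbles=2
Tick 4: [PARSE:P3(v=11,ok=F), VALIDATE:P2(v=7,ok=F), TRANSFORM:-, EMIT:P1(v=0,ok=F)] out:-; bubbles=1
Tick 5: [PARSE:-, VALIDATE:P3(v=11,ok=T), TRANSFORM:P2(v=0,ok=F), EMIT:-] out:P1(v=0); bubbles=2
Tick 6: [PARSE:-, VALIDATE:-, TRANSFORM:P3(v=44,ok=T), EMIT:P2(v=0,ok=F)] out:-; bubbles=2
Tick 7: [PARSE:-, VALIDATE:-, TRANSFORM:-, EMIT:P3(v=44,ok=T)] out:P2(v=0); bubbles=3
Tick 8: [PARSE:-, VALIDATE:-, TRANSFORM:-, EMIT:-] out:P3(v=44); bubbles=4
Total bubble-slots: 20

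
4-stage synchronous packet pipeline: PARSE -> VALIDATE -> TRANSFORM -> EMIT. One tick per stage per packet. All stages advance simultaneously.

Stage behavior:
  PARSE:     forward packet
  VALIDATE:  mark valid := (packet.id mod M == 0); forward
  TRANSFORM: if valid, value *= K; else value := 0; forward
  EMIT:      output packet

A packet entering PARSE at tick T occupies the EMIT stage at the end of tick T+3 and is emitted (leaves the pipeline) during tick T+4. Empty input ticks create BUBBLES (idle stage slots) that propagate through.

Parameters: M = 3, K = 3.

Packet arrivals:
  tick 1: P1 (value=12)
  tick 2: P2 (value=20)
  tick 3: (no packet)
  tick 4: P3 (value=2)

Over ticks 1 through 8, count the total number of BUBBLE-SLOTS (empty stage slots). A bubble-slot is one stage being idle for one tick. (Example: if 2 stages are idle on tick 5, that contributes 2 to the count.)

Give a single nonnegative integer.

Answer: 20

Derivation:
Tick 1: [PARSE:P1(v=12,ok=F), VALIDATE:-, TRANSFORM:-, EMIT:-] out:-; bubbles=3
Tick 2: [PARSE:P2(v=20,ok=F), VALIDATE:P1(v=12,ok=F), TRANSFORM:-, EMIT:-] out:-; bubbles=2
Tick 3: [PARSE:-, VALIDATE:P2(v=20,ok=F), TRANSFORM:P1(v=0,ok=F), EMIT:-] out:-; bubbles=2
Tick 4: [PARSE:P3(v=2,ok=F), VALIDATE:-, TRANSFORM:P2(v=0,ok=F), EMIT:P1(v=0,ok=F)] out:-; bubbles=1
Tick 5: [PARSE:-, VALIDATE:P3(v=2,ok=T), TRANSFORM:-, EMIT:P2(v=0,ok=F)] out:P1(v=0); bubbles=2
Tick 6: [PARSE:-, VALIDATE:-, TRANSFORM:P3(v=6,ok=T), EMIT:-] out:P2(v=0); bubbles=3
Tick 7: [PARSE:-, VALIDATE:-, TRANSFORM:-, EMIT:P3(v=6,ok=T)] out:-; bubbles=3
Tick 8: [PARSE:-, VALIDATE:-, TRANSFORM:-, EMIT:-] out:P3(v=6); bubbles=4
Total bubble-slots: 20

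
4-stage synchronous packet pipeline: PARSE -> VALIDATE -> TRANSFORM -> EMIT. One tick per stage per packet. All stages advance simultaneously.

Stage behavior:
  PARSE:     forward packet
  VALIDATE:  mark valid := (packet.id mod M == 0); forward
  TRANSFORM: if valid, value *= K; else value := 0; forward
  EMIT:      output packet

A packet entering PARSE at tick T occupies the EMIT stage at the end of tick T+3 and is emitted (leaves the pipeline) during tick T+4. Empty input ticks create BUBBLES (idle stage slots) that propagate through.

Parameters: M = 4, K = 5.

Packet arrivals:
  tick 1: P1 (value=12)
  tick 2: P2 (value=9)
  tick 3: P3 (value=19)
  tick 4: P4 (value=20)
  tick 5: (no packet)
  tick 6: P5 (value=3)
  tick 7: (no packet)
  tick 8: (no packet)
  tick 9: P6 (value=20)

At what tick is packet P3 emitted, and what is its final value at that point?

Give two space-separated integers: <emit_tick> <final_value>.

Answer: 7 0

Derivation:
Tick 1: [PARSE:P1(v=12,ok=F), VALIDATE:-, TRANSFORM:-, EMIT:-] out:-; in:P1
Tick 2: [PARSE:P2(v=9,ok=F), VALIDATE:P1(v=12,ok=F), TRANSFORM:-, EMIT:-] out:-; in:P2
Tick 3: [PARSE:P3(v=19,ok=F), VALIDATE:P2(v=9,ok=F), TRANSFORM:P1(v=0,ok=F), EMIT:-] out:-; in:P3
Tick 4: [PARSE:P4(v=20,ok=F), VALIDATE:P3(v=19,ok=F), TRANSFORM:P2(v=0,ok=F), EMIT:P1(v=0,ok=F)] out:-; in:P4
Tick 5: [PARSE:-, VALIDATE:P4(v=20,ok=T), TRANSFORM:P3(v=0,ok=F), EMIT:P2(v=0,ok=F)] out:P1(v=0); in:-
Tick 6: [PARSE:P5(v=3,ok=F), VALIDATE:-, TRANSFORM:P4(v=100,ok=T), EMIT:P3(v=0,ok=F)] out:P2(v=0); in:P5
Tick 7: [PARSE:-, VALIDATE:P5(v=3,ok=F), TRANSFORM:-, EMIT:P4(v=100,ok=T)] out:P3(v=0); in:-
Tick 8: [PARSE:-, VALIDATE:-, TRANSFORM:P5(v=0,ok=F), EMIT:-] out:P4(v=100); in:-
Tick 9: [PARSE:P6(v=20,ok=F), VALIDATE:-, TRANSFORM:-, EMIT:P5(v=0,ok=F)] out:-; in:P6
Tick 10: [PARSE:-, VALIDATE:P6(v=20,ok=F), TRANSFORM:-, EMIT:-] out:P5(v=0); in:-
Tick 11: [PARSE:-, VALIDATE:-, TRANSFORM:P6(v=0,ok=F), EMIT:-] out:-; in:-
Tick 12: [PARSE:-, VALIDATE:-, TRANSFORM:-, EMIT:P6(v=0,ok=F)] out:-; in:-
Tick 13: [PARSE:-, VALIDATE:-, TRANSFORM:-, EMIT:-] out:P6(v=0); in:-
P3: arrives tick 3, valid=False (id=3, id%4=3), emit tick 7, final value 0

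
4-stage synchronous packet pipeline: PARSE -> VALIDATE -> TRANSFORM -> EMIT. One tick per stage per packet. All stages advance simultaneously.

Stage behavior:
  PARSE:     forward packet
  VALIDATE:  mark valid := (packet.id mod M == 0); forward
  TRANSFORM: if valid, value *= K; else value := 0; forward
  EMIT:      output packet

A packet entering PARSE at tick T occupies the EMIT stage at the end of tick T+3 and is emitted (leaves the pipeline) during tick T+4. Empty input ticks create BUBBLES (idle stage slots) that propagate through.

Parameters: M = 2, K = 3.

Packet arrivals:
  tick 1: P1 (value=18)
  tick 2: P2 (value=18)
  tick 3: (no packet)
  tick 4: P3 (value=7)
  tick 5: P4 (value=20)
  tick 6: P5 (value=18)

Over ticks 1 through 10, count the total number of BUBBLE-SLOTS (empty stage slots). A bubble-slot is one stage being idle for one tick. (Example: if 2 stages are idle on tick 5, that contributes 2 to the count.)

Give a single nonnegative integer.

Tick 1: [PARSE:P1(v=18,ok=F), VALIDATE:-, TRANSFORM:-, EMIT:-] out:-; bubbles=3
Tick 2: [PARSE:P2(v=18,ok=F), VALIDATE:P1(v=18,ok=F), TRANSFORM:-, EMIT:-] out:-; bubbles=2
Tick 3: [PARSE:-, VALIDATE:P2(v=18,ok=T), TRANSFORM:P1(v=0,ok=F), EMIT:-] out:-; bubbles=2
Tick 4: [PARSE:P3(v=7,ok=F), VALIDATE:-, TRANSFORM:P2(v=54,ok=T), EMIT:P1(v=0,ok=F)] out:-; bubbles=1
Tick 5: [PARSE:P4(v=20,ok=F), VALIDATE:P3(v=7,ok=F), TRANSFORM:-, EMIT:P2(v=54,ok=T)] out:P1(v=0); bubbles=1
Tick 6: [PARSE:P5(v=18,ok=F), VALIDATE:P4(v=20,ok=T), TRANSFORM:P3(v=0,ok=F), EMIT:-] out:P2(v=54); bubbles=1
Tick 7: [PARSE:-, VALIDATE:P5(v=18,ok=F), TRANSFORM:P4(v=60,ok=T), EMIT:P3(v=0,ok=F)] out:-; bubbles=1
Tick 8: [PARSE:-, VALIDATE:-, TRANSFORM:P5(v=0,ok=F), EMIT:P4(v=60,ok=T)] out:P3(v=0); bubbles=2
Tick 9: [PARSE:-, VALIDATE:-, TRANSFORM:-, EMIT:P5(v=0,ok=F)] out:P4(v=60); bubbles=3
Tick 10: [PARSE:-, VALIDATE:-, TRANSFORM:-, EMIT:-] out:P5(v=0); bubbles=4
Total bubble-slots: 20

Answer: 20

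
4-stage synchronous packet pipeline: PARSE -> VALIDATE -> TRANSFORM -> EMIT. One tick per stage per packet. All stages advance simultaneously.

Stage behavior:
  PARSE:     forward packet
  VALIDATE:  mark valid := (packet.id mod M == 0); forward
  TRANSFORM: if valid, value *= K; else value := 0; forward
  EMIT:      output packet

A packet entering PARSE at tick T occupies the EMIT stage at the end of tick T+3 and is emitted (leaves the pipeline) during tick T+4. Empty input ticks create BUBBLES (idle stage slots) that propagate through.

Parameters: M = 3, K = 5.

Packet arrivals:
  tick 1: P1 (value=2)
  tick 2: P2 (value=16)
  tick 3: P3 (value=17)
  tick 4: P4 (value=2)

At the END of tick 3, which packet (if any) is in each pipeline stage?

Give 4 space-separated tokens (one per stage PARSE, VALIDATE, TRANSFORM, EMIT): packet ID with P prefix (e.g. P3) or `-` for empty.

Answer: P3 P2 P1 -

Derivation:
Tick 1: [PARSE:P1(v=2,ok=F), VALIDATE:-, TRANSFORM:-, EMIT:-] out:-; in:P1
Tick 2: [PARSE:P2(v=16,ok=F), VALIDATE:P1(v=2,ok=F), TRANSFORM:-, EMIT:-] out:-; in:P2
Tick 3: [PARSE:P3(v=17,ok=F), VALIDATE:P2(v=16,ok=F), TRANSFORM:P1(v=0,ok=F), EMIT:-] out:-; in:P3
At end of tick 3: ['P3', 'P2', 'P1', '-']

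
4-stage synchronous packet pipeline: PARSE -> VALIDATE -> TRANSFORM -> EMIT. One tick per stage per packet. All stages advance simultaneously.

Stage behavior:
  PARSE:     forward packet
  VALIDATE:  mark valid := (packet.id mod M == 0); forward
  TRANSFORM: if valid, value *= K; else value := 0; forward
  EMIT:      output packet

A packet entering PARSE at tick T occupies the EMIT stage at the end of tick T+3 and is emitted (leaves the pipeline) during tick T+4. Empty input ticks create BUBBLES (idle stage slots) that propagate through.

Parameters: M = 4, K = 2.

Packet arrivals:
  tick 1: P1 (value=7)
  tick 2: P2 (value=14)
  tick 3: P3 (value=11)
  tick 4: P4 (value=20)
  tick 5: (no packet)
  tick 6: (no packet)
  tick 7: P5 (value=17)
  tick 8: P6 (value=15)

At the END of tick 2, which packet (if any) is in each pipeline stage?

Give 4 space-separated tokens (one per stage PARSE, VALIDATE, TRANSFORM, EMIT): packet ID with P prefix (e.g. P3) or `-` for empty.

Answer: P2 P1 - -

Derivation:
Tick 1: [PARSE:P1(v=7,ok=F), VALIDATE:-, TRANSFORM:-, EMIT:-] out:-; in:P1
Tick 2: [PARSE:P2(v=14,ok=F), VALIDATE:P1(v=7,ok=F), TRANSFORM:-, EMIT:-] out:-; in:P2
At end of tick 2: ['P2', 'P1', '-', '-']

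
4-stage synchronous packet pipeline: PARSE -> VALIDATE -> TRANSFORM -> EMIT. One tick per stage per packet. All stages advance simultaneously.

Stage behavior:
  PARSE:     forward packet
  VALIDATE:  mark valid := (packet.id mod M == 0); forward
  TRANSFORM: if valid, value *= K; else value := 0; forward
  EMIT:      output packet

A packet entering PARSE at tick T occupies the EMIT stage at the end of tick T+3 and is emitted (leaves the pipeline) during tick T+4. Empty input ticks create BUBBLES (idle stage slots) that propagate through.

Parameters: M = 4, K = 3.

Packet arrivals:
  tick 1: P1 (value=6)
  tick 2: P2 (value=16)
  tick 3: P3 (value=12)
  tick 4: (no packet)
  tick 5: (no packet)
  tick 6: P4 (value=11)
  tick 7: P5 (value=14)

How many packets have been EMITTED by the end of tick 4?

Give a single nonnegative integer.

Answer: 0

Derivation:
Tick 1: [PARSE:P1(v=6,ok=F), VALIDATE:-, TRANSFORM:-, EMIT:-] out:-; in:P1
Tick 2: [PARSE:P2(v=16,ok=F), VALIDATE:P1(v=6,ok=F), TRANSFORM:-, EMIT:-] out:-; in:P2
Tick 3: [PARSE:P3(v=12,ok=F), VALIDATE:P2(v=16,ok=F), TRANSFORM:P1(v=0,ok=F), EMIT:-] out:-; in:P3
Tick 4: [PARSE:-, VALIDATE:P3(v=12,ok=F), TRANSFORM:P2(v=0,ok=F), EMIT:P1(v=0,ok=F)] out:-; in:-
Emitted by tick 4: []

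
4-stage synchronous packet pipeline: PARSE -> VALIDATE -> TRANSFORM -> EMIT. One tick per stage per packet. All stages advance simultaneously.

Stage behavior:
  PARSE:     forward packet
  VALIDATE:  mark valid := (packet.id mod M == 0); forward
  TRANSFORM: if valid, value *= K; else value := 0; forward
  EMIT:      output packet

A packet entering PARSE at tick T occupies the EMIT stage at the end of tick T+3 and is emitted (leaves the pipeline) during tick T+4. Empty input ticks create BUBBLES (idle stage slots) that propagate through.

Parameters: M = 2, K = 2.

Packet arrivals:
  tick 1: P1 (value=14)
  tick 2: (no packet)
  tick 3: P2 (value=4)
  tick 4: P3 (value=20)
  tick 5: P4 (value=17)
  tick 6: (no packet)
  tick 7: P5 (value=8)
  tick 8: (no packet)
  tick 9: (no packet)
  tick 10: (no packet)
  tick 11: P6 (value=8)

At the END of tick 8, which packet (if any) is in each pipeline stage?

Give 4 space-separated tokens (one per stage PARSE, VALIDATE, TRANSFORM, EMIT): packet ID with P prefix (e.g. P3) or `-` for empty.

Tick 1: [PARSE:P1(v=14,ok=F), VALIDATE:-, TRANSFORM:-, EMIT:-] out:-; in:P1
Tick 2: [PARSE:-, VALIDATE:P1(v=14,ok=F), TRANSFORM:-, EMIT:-] out:-; in:-
Tick 3: [PARSE:P2(v=4,ok=F), VALIDATE:-, TRANSFORM:P1(v=0,ok=F), EMIT:-] out:-; in:P2
Tick 4: [PARSE:P3(v=20,ok=F), VALIDATE:P2(v=4,ok=T), TRANSFORM:-, EMIT:P1(v=0,ok=F)] out:-; in:P3
Tick 5: [PARSE:P4(v=17,ok=F), VALIDATE:P3(v=20,ok=F), TRANSFORM:P2(v=8,ok=T), EMIT:-] out:P1(v=0); in:P4
Tick 6: [PARSE:-, VALIDATE:P4(v=17,ok=T), TRANSFORM:P3(v=0,ok=F), EMIT:P2(v=8,ok=T)] out:-; in:-
Tick 7: [PARSE:P5(v=8,ok=F), VALIDATE:-, TRANSFORM:P4(v=34,ok=T), EMIT:P3(v=0,ok=F)] out:P2(v=8); in:P5
Tick 8: [PARSE:-, VALIDATE:P5(v=8,ok=F), TRANSFORM:-, EMIT:P4(v=34,ok=T)] out:P3(v=0); in:-
At end of tick 8: ['-', 'P5', '-', 'P4']

Answer: - P5 - P4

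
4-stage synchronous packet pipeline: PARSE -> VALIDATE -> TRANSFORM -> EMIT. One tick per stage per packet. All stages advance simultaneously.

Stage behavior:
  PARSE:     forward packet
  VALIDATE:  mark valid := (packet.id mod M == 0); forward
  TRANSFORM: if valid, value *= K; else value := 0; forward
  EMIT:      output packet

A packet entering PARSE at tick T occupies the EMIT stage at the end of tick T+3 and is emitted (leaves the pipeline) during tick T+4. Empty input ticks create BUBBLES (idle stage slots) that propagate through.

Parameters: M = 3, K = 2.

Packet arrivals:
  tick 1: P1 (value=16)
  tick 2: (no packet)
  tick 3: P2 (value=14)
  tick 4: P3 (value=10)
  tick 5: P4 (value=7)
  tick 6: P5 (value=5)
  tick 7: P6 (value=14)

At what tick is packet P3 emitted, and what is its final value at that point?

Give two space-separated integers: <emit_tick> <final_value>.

Answer: 8 20

Derivation:
Tick 1: [PARSE:P1(v=16,ok=F), VALIDATE:-, TRANSFORM:-, EMIT:-] out:-; in:P1
Tick 2: [PARSE:-, VALIDATE:P1(v=16,ok=F), TRANSFORM:-, EMIT:-] out:-; in:-
Tick 3: [PARSE:P2(v=14,ok=F), VALIDATE:-, TRANSFORM:P1(v=0,ok=F), EMIT:-] out:-; in:P2
Tick 4: [PARSE:P3(v=10,ok=F), VALIDATE:P2(v=14,ok=F), TRANSFORM:-, EMIT:P1(v=0,ok=F)] out:-; in:P3
Tick 5: [PARSE:P4(v=7,ok=F), VALIDATE:P3(v=10,ok=T), TRANSFORM:P2(v=0,ok=F), EMIT:-] out:P1(v=0); in:P4
Tick 6: [PARSE:P5(v=5,ok=F), VALIDATE:P4(v=7,ok=F), TRANSFORM:P3(v=20,ok=T), EMIT:P2(v=0,ok=F)] out:-; in:P5
Tick 7: [PARSE:P6(v=14,ok=F), VALIDATE:P5(v=5,ok=F), TRANSFORM:P4(v=0,ok=F), EMIT:P3(v=20,ok=T)] out:P2(v=0); in:P6
Tick 8: [PARSE:-, VALIDATE:P6(v=14,ok=T), TRANSFORM:P5(v=0,ok=F), EMIT:P4(v=0,ok=F)] out:P3(v=20); in:-
Tick 9: [PARSE:-, VALIDATE:-, TRANSFORM:P6(v=28,ok=T), EMIT:P5(v=0,ok=F)] out:P4(v=0); in:-
Tick 10: [PARSE:-, VALIDATE:-, TRANSFORM:-, EMIT:P6(v=28,ok=T)] out:P5(v=0); in:-
Tick 11: [PARSE:-, VALIDATE:-, TRANSFORM:-, EMIT:-] out:P6(v=28); in:-
P3: arrives tick 4, valid=True (id=3, id%3=0), emit tick 8, final value 20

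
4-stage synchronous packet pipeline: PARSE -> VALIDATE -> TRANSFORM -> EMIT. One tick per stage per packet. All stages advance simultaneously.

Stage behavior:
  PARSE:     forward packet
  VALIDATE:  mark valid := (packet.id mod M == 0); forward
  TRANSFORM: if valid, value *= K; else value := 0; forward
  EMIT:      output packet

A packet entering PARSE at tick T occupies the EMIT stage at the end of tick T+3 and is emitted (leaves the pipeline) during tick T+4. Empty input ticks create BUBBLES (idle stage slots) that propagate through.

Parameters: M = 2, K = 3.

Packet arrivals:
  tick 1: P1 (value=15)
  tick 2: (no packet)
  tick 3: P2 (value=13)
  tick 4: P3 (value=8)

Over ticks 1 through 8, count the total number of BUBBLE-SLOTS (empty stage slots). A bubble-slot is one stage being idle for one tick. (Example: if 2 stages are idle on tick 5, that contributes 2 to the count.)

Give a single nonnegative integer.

Tick 1: [PARSE:P1(v=15,ok=F), VALIDATE:-, TRANSFORM:-, EMIT:-] out:-; bubbles=3
Tick 2: [PARSE:-, VALIDATE:P1(v=15,ok=F), TRANSFORM:-, EMIT:-] out:-; bubbles=3
Tick 3: [PARSE:P2(v=13,ok=F), VALIDATE:-, TRANSFORM:P1(v=0,ok=F), EMIT:-] out:-; bubbles=2
Tick 4: [PARSE:P3(v=8,ok=F), VALIDATE:P2(v=13,ok=T), TRANSFORM:-, EMIT:P1(v=0,ok=F)] out:-; bubbles=1
Tick 5: [PARSE:-, VALIDATE:P3(v=8,ok=F), TRANSFORM:P2(v=39,ok=T), EMIT:-] out:P1(v=0); bubbles=2
Tick 6: [PARSE:-, VALIDATE:-, TRANSFORM:P3(v=0,ok=F), EMIT:P2(v=39,ok=T)] out:-; bubbles=2
Tick 7: [PARSE:-, VALIDATE:-, TRANSFORM:-, EMIT:P3(v=0,ok=F)] out:P2(v=39); bubbles=3
Tick 8: [PARSE:-, VALIDATE:-, TRANSFORM:-, EMIT:-] out:P3(v=0); bubbles=4
Total bubble-slots: 20

Answer: 20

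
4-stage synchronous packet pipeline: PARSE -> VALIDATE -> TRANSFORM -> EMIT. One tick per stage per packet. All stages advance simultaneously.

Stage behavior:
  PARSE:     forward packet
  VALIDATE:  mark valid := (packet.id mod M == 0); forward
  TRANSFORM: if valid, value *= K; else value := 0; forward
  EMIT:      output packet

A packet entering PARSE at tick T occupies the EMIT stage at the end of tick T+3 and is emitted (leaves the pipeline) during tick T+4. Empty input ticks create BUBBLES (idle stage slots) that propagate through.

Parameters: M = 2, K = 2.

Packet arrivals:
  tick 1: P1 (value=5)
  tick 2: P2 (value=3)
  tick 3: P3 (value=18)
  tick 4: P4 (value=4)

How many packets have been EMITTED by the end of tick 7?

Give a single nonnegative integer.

Answer: 3

Derivation:
Tick 1: [PARSE:P1(v=5,ok=F), VALIDATE:-, TRANSFORM:-, EMIT:-] out:-; in:P1
Tick 2: [PARSE:P2(v=3,ok=F), VALIDATE:P1(v=5,ok=F), TRANSFORM:-, EMIT:-] out:-; in:P2
Tick 3: [PARSE:P3(v=18,ok=F), VALIDATE:P2(v=3,ok=T), TRANSFORM:P1(v=0,ok=F), EMIT:-] out:-; in:P3
Tick 4: [PARSE:P4(v=4,ok=F), VALIDATE:P3(v=18,ok=F), TRANSFORM:P2(v=6,ok=T), EMIT:P1(v=0,ok=F)] out:-; in:P4
Tick 5: [PARSE:-, VALIDATE:P4(v=4,ok=T), TRANSFORM:P3(v=0,ok=F), EMIT:P2(v=6,ok=T)] out:P1(v=0); in:-
Tick 6: [PARSE:-, VALIDATE:-, TRANSFORM:P4(v=8,ok=T), EMIT:P3(v=0,ok=F)] out:P2(v=6); in:-
Tick 7: [PARSE:-, VALIDATE:-, TRANSFORM:-, EMIT:P4(v=8,ok=T)] out:P3(v=0); in:-
Emitted by tick 7: ['P1', 'P2', 'P3']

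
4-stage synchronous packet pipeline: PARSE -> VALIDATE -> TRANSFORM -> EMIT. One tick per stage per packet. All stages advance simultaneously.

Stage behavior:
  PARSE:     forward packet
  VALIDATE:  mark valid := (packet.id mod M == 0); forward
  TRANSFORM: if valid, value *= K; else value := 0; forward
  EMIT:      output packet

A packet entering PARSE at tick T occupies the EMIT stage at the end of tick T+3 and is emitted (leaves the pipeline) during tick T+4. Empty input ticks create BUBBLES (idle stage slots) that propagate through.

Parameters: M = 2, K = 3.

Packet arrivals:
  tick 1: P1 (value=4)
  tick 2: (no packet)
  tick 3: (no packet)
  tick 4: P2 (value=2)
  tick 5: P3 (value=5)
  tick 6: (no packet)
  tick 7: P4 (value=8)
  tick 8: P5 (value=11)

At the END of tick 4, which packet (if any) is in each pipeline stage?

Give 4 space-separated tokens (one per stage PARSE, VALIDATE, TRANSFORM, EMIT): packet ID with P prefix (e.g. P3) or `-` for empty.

Tick 1: [PARSE:P1(v=4,ok=F), VALIDATE:-, TRANSFORM:-, EMIT:-] out:-; in:P1
Tick 2: [PARSE:-, VALIDATE:P1(v=4,ok=F), TRANSFORM:-, EMIT:-] out:-; in:-
Tick 3: [PARSE:-, VALIDATE:-, TRANSFORM:P1(v=0,ok=F), EMIT:-] out:-; in:-
Tick 4: [PARSE:P2(v=2,ok=F), VALIDATE:-, TRANSFORM:-, EMIT:P1(v=0,ok=F)] out:-; in:P2
At end of tick 4: ['P2', '-', '-', 'P1']

Answer: P2 - - P1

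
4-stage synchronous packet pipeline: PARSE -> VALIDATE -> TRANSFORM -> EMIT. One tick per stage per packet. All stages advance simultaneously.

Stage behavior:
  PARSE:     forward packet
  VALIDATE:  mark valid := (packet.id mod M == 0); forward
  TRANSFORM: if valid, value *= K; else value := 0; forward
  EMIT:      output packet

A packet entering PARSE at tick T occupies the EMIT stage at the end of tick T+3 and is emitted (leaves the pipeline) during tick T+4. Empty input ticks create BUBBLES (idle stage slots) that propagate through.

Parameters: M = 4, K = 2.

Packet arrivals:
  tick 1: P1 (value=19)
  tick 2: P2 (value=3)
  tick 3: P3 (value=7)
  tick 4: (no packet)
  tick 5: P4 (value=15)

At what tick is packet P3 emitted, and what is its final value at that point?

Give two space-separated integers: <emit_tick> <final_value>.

Answer: 7 0

Derivation:
Tick 1: [PARSE:P1(v=19,ok=F), VALIDATE:-, TRANSFORM:-, EMIT:-] out:-; in:P1
Tick 2: [PARSE:P2(v=3,ok=F), VALIDATE:P1(v=19,ok=F), TRANSFORM:-, EMIT:-] out:-; in:P2
Tick 3: [PARSE:P3(v=7,ok=F), VALIDATE:P2(v=3,ok=F), TRANSFORM:P1(v=0,ok=F), EMIT:-] out:-; in:P3
Tick 4: [PARSE:-, VALIDATE:P3(v=7,ok=F), TRANSFORM:P2(v=0,ok=F), EMIT:P1(v=0,ok=F)] out:-; in:-
Tick 5: [PARSE:P4(v=15,ok=F), VALIDATE:-, TRANSFORM:P3(v=0,ok=F), EMIT:P2(v=0,ok=F)] out:P1(v=0); in:P4
Tick 6: [PARSE:-, VALIDATE:P4(v=15,ok=T), TRANSFORM:-, EMIT:P3(v=0,ok=F)] out:P2(v=0); in:-
Tick 7: [PARSE:-, VALIDATE:-, TRANSFORM:P4(v=30,ok=T), EMIT:-] out:P3(v=0); in:-
Tick 8: [PARSE:-, VALIDATE:-, TRANSFORM:-, EMIT:P4(v=30,ok=T)] out:-; in:-
Tick 9: [PARSE:-, VALIDATE:-, TRANSFORM:-, EMIT:-] out:P4(v=30); in:-
P3: arrives tick 3, valid=False (id=3, id%4=3), emit tick 7, final value 0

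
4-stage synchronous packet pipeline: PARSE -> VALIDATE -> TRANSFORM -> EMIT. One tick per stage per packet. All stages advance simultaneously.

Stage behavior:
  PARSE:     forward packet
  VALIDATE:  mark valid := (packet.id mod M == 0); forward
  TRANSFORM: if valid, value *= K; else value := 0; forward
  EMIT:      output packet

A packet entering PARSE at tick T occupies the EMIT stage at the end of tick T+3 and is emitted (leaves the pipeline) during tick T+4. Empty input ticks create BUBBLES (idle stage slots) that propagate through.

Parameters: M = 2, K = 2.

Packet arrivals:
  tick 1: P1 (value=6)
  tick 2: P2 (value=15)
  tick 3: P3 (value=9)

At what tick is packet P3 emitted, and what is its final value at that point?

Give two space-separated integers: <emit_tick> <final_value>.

Tick 1: [PARSE:P1(v=6,ok=F), VALIDATE:-, TRANSFORM:-, EMIT:-] out:-; in:P1
Tick 2: [PARSE:P2(v=15,ok=F), VALIDATE:P1(v=6,ok=F), TRANSFORM:-, EMIT:-] out:-; in:P2
Tick 3: [PARSE:P3(v=9,ok=F), VALIDATE:P2(v=15,ok=T), TRANSFORM:P1(v=0,ok=F), EMIT:-] out:-; in:P3
Tick 4: [PARSE:-, VALIDATE:P3(v=9,ok=F), TRANSFORM:P2(v=30,ok=T), EMIT:P1(v=0,ok=F)] out:-; in:-
Tick 5: [PARSE:-, VALIDATE:-, TRANSFORM:P3(v=0,ok=F), EMIT:P2(v=30,ok=T)] out:P1(v=0); in:-
Tick 6: [PARSE:-, VALIDATE:-, TRANSFORM:-, EMIT:P3(v=0,ok=F)] out:P2(v=30); in:-
Tick 7: [PARSE:-, VALIDATE:-, TRANSFORM:-, EMIT:-] out:P3(v=0); in:-
P3: arrives tick 3, valid=False (id=3, id%2=1), emit tick 7, final value 0

Answer: 7 0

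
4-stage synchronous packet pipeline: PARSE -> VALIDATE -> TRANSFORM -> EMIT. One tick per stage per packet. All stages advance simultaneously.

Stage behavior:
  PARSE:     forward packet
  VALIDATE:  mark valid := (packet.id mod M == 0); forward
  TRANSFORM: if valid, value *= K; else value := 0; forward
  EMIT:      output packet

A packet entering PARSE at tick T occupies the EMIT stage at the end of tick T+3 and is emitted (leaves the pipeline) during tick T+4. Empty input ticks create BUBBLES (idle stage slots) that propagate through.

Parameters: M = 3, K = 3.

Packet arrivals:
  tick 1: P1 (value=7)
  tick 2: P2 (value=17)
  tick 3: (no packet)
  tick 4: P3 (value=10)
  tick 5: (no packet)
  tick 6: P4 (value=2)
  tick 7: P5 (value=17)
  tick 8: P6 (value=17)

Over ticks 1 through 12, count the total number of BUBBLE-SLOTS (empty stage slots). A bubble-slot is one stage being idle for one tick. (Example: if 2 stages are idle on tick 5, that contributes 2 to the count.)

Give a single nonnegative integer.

Answer: 24

Derivation:
Tick 1: [PARSE:P1(v=7,ok=F), VALIDATE:-, TRANSFORM:-, EMIT:-] out:-; bubbles=3
Tick 2: [PARSE:P2(v=17,ok=F), VALIDATE:P1(v=7,ok=F), TRANSFORM:-, EMIT:-] out:-; bubbles=2
Tick 3: [PARSE:-, VALIDATE:P2(v=17,ok=F), TRANSFORM:P1(v=0,ok=F), EMIT:-] out:-; bubbles=2
Tick 4: [PARSE:P3(v=10,ok=F), VALIDATE:-, TRANSFORM:P2(v=0,ok=F), EMIT:P1(v=0,ok=F)] out:-; bubbles=1
Tick 5: [PARSE:-, VALIDATE:P3(v=10,ok=T), TRANSFORM:-, EMIT:P2(v=0,ok=F)] out:P1(v=0); bubbles=2
Tick 6: [PARSE:P4(v=2,ok=F), VALIDATE:-, TRANSFORM:P3(v=30,ok=T), EMIT:-] out:P2(v=0); bubbles=2
Tick 7: [PARSE:P5(v=17,ok=F), VALIDATE:P4(v=2,ok=F), TRANSFORM:-, EMIT:P3(v=30,ok=T)] out:-; bubbles=1
Tick 8: [PARSE:P6(v=17,ok=F), VALIDATE:P5(v=17,ok=F), TRANSFORM:P4(v=0,ok=F), EMIT:-] out:P3(v=30); bubbles=1
Tick 9: [PARSE:-, VALIDATE:P6(v=17,ok=T), TRANSFORM:P5(v=0,ok=F), EMIT:P4(v=0,ok=F)] out:-; bubbles=1
Tick 10: [PARSE:-, VALIDATE:-, TRANSFORM:P6(v=51,ok=T), EMIT:P5(v=0,ok=F)] out:P4(v=0); bubbles=2
Tick 11: [PARSE:-, VALIDATE:-, TRANSFORM:-, EMIT:P6(v=51,ok=T)] out:P5(v=0); bubbles=3
Tick 12: [PARSE:-, VALIDATE:-, TRANSFORM:-, EMIT:-] out:P6(v=51); bubbles=4
Total bubble-slots: 24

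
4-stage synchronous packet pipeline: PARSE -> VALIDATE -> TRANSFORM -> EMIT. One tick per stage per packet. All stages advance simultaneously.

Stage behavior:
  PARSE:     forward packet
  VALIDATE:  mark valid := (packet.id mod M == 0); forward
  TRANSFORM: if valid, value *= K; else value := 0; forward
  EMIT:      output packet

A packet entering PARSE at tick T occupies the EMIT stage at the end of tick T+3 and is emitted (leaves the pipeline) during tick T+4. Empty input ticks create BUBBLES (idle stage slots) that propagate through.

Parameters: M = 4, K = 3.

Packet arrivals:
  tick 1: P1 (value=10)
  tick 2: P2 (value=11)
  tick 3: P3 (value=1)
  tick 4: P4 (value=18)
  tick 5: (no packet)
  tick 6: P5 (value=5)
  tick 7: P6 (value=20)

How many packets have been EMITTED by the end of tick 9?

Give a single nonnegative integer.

Answer: 4

Derivation:
Tick 1: [PARSE:P1(v=10,ok=F), VALIDATE:-, TRANSFORM:-, EMIT:-] out:-; in:P1
Tick 2: [PARSE:P2(v=11,ok=F), VALIDATE:P1(v=10,ok=F), TRANSFORM:-, EMIT:-] out:-; in:P2
Tick 3: [PARSE:P3(v=1,ok=F), VALIDATE:P2(v=11,ok=F), TRANSFORM:P1(v=0,ok=F), EMIT:-] out:-; in:P3
Tick 4: [PARSE:P4(v=18,ok=F), VALIDATE:P3(v=1,ok=F), TRANSFORM:P2(v=0,ok=F), EMIT:P1(v=0,ok=F)] out:-; in:P4
Tick 5: [PARSE:-, VALIDATE:P4(v=18,ok=T), TRANSFORM:P3(v=0,ok=F), EMIT:P2(v=0,ok=F)] out:P1(v=0); in:-
Tick 6: [PARSE:P5(v=5,ok=F), VALIDATE:-, TRANSFORM:P4(v=54,ok=T), EMIT:P3(v=0,ok=F)] out:P2(v=0); in:P5
Tick 7: [PARSE:P6(v=20,ok=F), VALIDATE:P5(v=5,ok=F), TRANSFORM:-, EMIT:P4(v=54,ok=T)] out:P3(v=0); in:P6
Tick 8: [PARSE:-, VALIDATE:P6(v=20,ok=F), TRANSFORM:P5(v=0,ok=F), EMIT:-] out:P4(v=54); in:-
Tick 9: [PARSE:-, VALIDATE:-, TRANSFORM:P6(v=0,ok=F), EMIT:P5(v=0,ok=F)] out:-; in:-
Emitted by tick 9: ['P1', 'P2', 'P3', 'P4']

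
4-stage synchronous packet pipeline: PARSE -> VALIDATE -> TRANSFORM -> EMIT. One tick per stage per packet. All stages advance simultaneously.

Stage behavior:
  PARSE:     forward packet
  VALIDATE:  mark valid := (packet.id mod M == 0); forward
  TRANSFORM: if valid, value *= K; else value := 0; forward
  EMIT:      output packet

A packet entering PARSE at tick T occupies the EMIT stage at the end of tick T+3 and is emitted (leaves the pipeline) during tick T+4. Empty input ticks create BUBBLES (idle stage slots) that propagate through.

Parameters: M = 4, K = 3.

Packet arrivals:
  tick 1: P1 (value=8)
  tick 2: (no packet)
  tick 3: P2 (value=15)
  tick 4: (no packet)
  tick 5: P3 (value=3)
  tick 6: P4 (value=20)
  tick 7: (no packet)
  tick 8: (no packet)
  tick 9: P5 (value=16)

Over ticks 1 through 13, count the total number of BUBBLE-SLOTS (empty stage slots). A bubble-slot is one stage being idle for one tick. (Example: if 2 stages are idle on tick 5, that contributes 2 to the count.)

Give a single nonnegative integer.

Answer: 32

Derivation:
Tick 1: [PARSE:P1(v=8,ok=F), VALIDATE:-, TRANSFORM:-, EMIT:-] out:-; bubbles=3
Tick 2: [PARSE:-, VALIDATE:P1(v=8,ok=F), TRANSFORM:-, EMIT:-] out:-; bubbles=3
Tick 3: [PARSE:P2(v=15,ok=F), VALIDATE:-, TRANSFORM:P1(v=0,ok=F), EMIT:-] out:-; bubbles=2
Tick 4: [PARSE:-, VALIDATE:P2(v=15,ok=F), TRANSFORM:-, EMIT:P1(v=0,ok=F)] out:-; bubbles=2
Tick 5: [PARSE:P3(v=3,ok=F), VALIDATE:-, TRANSFORM:P2(v=0,ok=F), EMIT:-] out:P1(v=0); bubbles=2
Tick 6: [PARSE:P4(v=20,ok=F), VALIDATE:P3(v=3,ok=F), TRANSFORM:-, EMIT:P2(v=0,ok=F)] out:-; bubbles=1
Tick 7: [PARSE:-, VALIDATE:P4(v=20,ok=T), TRANSFORM:P3(v=0,ok=F), EMIT:-] out:P2(v=0); bubbles=2
Tick 8: [PARSE:-, VALIDATE:-, TRANSFORM:P4(v=60,ok=T), EMIT:P3(v=0,ok=F)] out:-; bubbles=2
Tick 9: [PARSE:P5(v=16,ok=F), VALIDATE:-, TRANSFORM:-, EMIT:P4(v=60,ok=T)] out:P3(v=0); bubbles=2
Tick 10: [PARSE:-, VALIDATE:P5(v=16,ok=F), TRANSFORM:-, EMIT:-] out:P4(v=60); bubbles=3
Tick 11: [PARSE:-, VALIDATE:-, TRANSFORM:P5(v=0,ok=F), EMIT:-] out:-; bubbles=3
Tick 12: [PARSE:-, VALIDATE:-, TRANSFORM:-, EMIT:P5(v=0,ok=F)] out:-; bubbles=3
Tick 13: [PARSE:-, VALIDATE:-, TRANSFORM:-, EMIT:-] out:P5(v=0); bubbles=4
Total bubble-slots: 32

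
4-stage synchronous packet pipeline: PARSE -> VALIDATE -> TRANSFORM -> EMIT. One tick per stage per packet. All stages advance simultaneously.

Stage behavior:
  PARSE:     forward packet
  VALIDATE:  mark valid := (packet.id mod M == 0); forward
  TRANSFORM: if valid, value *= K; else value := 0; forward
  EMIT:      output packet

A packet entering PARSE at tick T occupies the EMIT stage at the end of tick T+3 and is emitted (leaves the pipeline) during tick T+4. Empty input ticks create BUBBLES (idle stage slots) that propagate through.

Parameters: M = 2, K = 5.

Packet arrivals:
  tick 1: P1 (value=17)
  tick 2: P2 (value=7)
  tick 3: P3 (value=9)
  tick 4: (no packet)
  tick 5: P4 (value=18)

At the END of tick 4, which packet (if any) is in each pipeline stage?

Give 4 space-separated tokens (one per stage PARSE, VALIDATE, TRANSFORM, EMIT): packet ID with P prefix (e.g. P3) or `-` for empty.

Answer: - P3 P2 P1

Derivation:
Tick 1: [PARSE:P1(v=17,ok=F), VALIDATE:-, TRANSFORM:-, EMIT:-] out:-; in:P1
Tick 2: [PARSE:P2(v=7,ok=F), VALIDATE:P1(v=17,ok=F), TRANSFORM:-, EMIT:-] out:-; in:P2
Tick 3: [PARSE:P3(v=9,ok=F), VALIDATE:P2(v=7,ok=T), TRANSFORM:P1(v=0,ok=F), EMIT:-] out:-; in:P3
Tick 4: [PARSE:-, VALIDATE:P3(v=9,ok=F), TRANSFORM:P2(v=35,ok=T), EMIT:P1(v=0,ok=F)] out:-; in:-
At end of tick 4: ['-', 'P3', 'P2', 'P1']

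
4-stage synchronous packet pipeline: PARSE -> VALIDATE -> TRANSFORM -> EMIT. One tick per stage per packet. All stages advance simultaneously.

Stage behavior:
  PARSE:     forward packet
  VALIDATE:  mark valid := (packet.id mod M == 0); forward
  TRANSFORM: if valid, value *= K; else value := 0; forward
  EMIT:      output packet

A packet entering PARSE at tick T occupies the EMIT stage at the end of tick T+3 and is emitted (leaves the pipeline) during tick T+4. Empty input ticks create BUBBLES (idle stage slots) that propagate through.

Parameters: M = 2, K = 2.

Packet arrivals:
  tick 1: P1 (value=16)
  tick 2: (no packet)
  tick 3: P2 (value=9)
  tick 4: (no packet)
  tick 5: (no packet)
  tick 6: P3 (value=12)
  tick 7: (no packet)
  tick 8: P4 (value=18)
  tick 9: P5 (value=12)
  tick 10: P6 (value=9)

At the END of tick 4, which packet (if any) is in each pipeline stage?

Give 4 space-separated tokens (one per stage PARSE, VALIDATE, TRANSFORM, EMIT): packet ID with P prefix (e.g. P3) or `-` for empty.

Answer: - P2 - P1

Derivation:
Tick 1: [PARSE:P1(v=16,ok=F), VALIDATE:-, TRANSFORM:-, EMIT:-] out:-; in:P1
Tick 2: [PARSE:-, VALIDATE:P1(v=16,ok=F), TRANSFORM:-, EMIT:-] out:-; in:-
Tick 3: [PARSE:P2(v=9,ok=F), VALIDATE:-, TRANSFORM:P1(v=0,ok=F), EMIT:-] out:-; in:P2
Tick 4: [PARSE:-, VALIDATE:P2(v=9,ok=T), TRANSFORM:-, EMIT:P1(v=0,ok=F)] out:-; in:-
At end of tick 4: ['-', 'P2', '-', 'P1']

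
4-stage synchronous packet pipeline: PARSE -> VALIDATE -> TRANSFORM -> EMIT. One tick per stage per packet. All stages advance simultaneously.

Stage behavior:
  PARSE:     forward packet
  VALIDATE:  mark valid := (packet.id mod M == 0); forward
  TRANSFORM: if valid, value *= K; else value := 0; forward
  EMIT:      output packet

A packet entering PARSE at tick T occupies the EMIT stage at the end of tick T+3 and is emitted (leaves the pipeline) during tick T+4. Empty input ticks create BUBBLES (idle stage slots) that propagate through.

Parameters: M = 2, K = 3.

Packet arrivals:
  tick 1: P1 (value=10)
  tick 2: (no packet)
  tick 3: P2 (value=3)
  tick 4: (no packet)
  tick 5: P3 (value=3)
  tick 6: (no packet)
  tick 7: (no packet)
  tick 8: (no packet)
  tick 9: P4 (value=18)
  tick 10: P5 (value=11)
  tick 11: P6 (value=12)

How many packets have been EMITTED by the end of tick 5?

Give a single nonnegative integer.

Answer: 1

Derivation:
Tick 1: [PARSE:P1(v=10,ok=F), VALIDATE:-, TRANSFORM:-, EMIT:-] out:-; in:P1
Tick 2: [PARSE:-, VALIDATE:P1(v=10,ok=F), TRANSFORM:-, EMIT:-] out:-; in:-
Tick 3: [PARSE:P2(v=3,ok=F), VALIDATE:-, TRANSFORM:P1(v=0,ok=F), EMIT:-] out:-; in:P2
Tick 4: [PARSE:-, VALIDATE:P2(v=3,ok=T), TRANSFORM:-, EMIT:P1(v=0,ok=F)] out:-; in:-
Tick 5: [PARSE:P3(v=3,ok=F), VALIDATE:-, TRANSFORM:P2(v=9,ok=T), EMIT:-] out:P1(v=0); in:P3
Emitted by tick 5: ['P1']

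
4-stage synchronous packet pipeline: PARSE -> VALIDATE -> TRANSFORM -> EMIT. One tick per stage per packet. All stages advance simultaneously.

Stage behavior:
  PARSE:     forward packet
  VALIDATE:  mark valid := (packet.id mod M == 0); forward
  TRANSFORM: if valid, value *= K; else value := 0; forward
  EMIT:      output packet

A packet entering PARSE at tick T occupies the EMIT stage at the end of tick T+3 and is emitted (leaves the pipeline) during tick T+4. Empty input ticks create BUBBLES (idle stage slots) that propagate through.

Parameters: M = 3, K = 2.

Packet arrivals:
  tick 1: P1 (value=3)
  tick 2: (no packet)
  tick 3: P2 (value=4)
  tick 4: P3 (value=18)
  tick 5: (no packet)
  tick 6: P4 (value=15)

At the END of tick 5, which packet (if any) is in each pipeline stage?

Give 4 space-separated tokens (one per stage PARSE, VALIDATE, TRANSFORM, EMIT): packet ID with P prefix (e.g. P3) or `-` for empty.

Answer: - P3 P2 -

Derivation:
Tick 1: [PARSE:P1(v=3,ok=F), VALIDATE:-, TRANSFORM:-, EMIT:-] out:-; in:P1
Tick 2: [PARSE:-, VALIDATE:P1(v=3,ok=F), TRANSFORM:-, EMIT:-] out:-; in:-
Tick 3: [PARSE:P2(v=4,ok=F), VALIDATE:-, TRANSFORM:P1(v=0,ok=F), EMIT:-] out:-; in:P2
Tick 4: [PARSE:P3(v=18,ok=F), VALIDATE:P2(v=4,ok=F), TRANSFORM:-, EMIT:P1(v=0,ok=F)] out:-; in:P3
Tick 5: [PARSE:-, VALIDATE:P3(v=18,ok=T), TRANSFORM:P2(v=0,ok=F), EMIT:-] out:P1(v=0); in:-
At end of tick 5: ['-', 'P3', 'P2', '-']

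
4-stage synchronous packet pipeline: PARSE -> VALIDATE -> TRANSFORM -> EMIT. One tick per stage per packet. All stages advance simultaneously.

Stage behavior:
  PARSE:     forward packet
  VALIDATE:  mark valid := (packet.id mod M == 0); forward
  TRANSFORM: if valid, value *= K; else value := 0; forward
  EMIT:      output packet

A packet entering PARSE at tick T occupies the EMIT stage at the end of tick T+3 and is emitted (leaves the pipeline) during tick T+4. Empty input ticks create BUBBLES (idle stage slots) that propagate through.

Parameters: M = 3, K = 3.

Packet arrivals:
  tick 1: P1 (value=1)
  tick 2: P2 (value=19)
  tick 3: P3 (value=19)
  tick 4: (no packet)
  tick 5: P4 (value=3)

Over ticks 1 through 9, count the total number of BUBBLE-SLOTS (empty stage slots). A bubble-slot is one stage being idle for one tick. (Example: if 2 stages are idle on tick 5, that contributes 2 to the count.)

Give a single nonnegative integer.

Tick 1: [PARSE:P1(v=1,ok=F), VALIDATE:-, TRANSFORM:-, EMIT:-] out:-; bubbles=3
Tick 2: [PARSE:P2(v=19,ok=F), VALIDATE:P1(v=1,ok=F), TRANSFORM:-, EMIT:-] out:-; bubbles=2
Tick 3: [PARSE:P3(v=19,ok=F), VALIDATE:P2(v=19,ok=F), TRANSFORM:P1(v=0,ok=F), EMIT:-] out:-; bubbles=1
Tick 4: [PARSE:-, VALIDATE:P3(v=19,ok=T), TRANSFORM:P2(v=0,ok=F), EMIT:P1(v=0,ok=F)] out:-; bubbles=1
Tick 5: [PARSE:P4(v=3,ok=F), VALIDATE:-, TRANSFORM:P3(v=57,ok=T), EMIT:P2(v=0,ok=F)] out:P1(v=0); bubbles=1
Tick 6: [PARSE:-, VALIDATE:P4(v=3,ok=F), TRANSFORM:-, EMIT:P3(v=57,ok=T)] out:P2(v=0); bubbles=2
Tick 7: [PARSE:-, VALIDATE:-, TRANSFORM:P4(v=0,ok=F), EMIT:-] out:P3(v=57); bubbles=3
Tick 8: [PARSE:-, VALIDATE:-, TRANSFORM:-, EMIT:P4(v=0,ok=F)] out:-; bubbles=3
Tick 9: [PARSE:-, VALIDATE:-, TRANSFORM:-, EMIT:-] out:P4(v=0); bubbles=4
Total bubble-slots: 20

Answer: 20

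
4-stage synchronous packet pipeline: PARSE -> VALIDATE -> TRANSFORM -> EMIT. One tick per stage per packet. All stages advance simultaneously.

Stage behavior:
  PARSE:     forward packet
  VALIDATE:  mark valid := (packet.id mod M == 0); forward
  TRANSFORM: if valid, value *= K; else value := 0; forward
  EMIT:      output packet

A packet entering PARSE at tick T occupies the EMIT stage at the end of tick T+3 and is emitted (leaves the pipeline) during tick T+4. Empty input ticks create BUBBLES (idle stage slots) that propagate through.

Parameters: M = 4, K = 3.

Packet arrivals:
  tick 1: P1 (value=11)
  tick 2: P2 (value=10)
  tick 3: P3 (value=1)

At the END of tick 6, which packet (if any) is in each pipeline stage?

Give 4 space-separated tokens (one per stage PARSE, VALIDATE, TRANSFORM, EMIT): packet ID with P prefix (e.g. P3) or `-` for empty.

Tick 1: [PARSE:P1(v=11,ok=F), VALIDATE:-, TRANSFORM:-, EMIT:-] out:-; in:P1
Tick 2: [PARSE:P2(v=10,ok=F), VALIDATE:P1(v=11,ok=F), TRANSFORM:-, EMIT:-] out:-; in:P2
Tick 3: [PARSE:P3(v=1,ok=F), VALIDATE:P2(v=10,ok=F), TRANSFORM:P1(v=0,ok=F), EMIT:-] out:-; in:P3
Tick 4: [PARSE:-, VALIDATE:P3(v=1,ok=F), TRANSFORM:P2(v=0,ok=F), EMIT:P1(v=0,ok=F)] out:-; in:-
Tick 5: [PARSE:-, VALIDATE:-, TRANSFORM:P3(v=0,ok=F), EMIT:P2(v=0,ok=F)] out:P1(v=0); in:-
Tick 6: [PARSE:-, VALIDATE:-, TRANSFORM:-, EMIT:P3(v=0,ok=F)] out:P2(v=0); in:-
At end of tick 6: ['-', '-', '-', 'P3']

Answer: - - - P3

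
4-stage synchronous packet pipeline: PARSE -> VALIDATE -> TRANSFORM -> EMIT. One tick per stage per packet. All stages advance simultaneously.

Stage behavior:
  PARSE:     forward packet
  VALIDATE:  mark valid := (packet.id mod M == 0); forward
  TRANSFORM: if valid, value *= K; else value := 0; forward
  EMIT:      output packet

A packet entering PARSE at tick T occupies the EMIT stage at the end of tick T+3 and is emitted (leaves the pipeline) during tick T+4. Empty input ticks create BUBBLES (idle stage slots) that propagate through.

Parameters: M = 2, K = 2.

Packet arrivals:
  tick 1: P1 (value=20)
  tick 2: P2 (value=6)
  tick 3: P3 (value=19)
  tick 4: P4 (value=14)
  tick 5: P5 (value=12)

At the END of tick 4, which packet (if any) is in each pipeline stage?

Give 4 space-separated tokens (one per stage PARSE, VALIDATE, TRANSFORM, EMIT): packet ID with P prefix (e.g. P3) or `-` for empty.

Tick 1: [PARSE:P1(v=20,ok=F), VALIDATE:-, TRANSFORM:-, EMIT:-] out:-; in:P1
Tick 2: [PARSE:P2(v=6,ok=F), VALIDATE:P1(v=20,ok=F), TRANSFORM:-, EMIT:-] out:-; in:P2
Tick 3: [PARSE:P3(v=19,ok=F), VALIDATE:P2(v=6,ok=T), TRANSFORM:P1(v=0,ok=F), EMIT:-] out:-; in:P3
Tick 4: [PARSE:P4(v=14,ok=F), VALIDATE:P3(v=19,ok=F), TRANSFORM:P2(v=12,ok=T), EMIT:P1(v=0,ok=F)] out:-; in:P4
At end of tick 4: ['P4', 'P3', 'P2', 'P1']

Answer: P4 P3 P2 P1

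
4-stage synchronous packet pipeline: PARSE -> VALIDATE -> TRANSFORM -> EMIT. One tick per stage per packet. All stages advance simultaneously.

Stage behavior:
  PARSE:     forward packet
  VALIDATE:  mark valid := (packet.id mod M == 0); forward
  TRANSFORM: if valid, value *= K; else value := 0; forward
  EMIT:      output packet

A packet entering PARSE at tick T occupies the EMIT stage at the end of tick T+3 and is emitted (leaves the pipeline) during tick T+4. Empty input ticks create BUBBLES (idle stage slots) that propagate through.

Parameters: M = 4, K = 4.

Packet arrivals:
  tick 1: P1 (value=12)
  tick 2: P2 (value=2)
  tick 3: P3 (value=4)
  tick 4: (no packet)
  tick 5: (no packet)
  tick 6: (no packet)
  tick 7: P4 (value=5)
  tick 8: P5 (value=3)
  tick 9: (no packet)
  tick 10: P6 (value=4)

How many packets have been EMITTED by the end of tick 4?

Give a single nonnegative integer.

Answer: 0

Derivation:
Tick 1: [PARSE:P1(v=12,ok=F), VALIDATE:-, TRANSFORM:-, EMIT:-] out:-; in:P1
Tick 2: [PARSE:P2(v=2,ok=F), VALIDATE:P1(v=12,ok=F), TRANSFORM:-, EMIT:-] out:-; in:P2
Tick 3: [PARSE:P3(v=4,ok=F), VALIDATE:P2(v=2,ok=F), TRANSFORM:P1(v=0,ok=F), EMIT:-] out:-; in:P3
Tick 4: [PARSE:-, VALIDATE:P3(v=4,ok=F), TRANSFORM:P2(v=0,ok=F), EMIT:P1(v=0,ok=F)] out:-; in:-
Emitted by tick 4: []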